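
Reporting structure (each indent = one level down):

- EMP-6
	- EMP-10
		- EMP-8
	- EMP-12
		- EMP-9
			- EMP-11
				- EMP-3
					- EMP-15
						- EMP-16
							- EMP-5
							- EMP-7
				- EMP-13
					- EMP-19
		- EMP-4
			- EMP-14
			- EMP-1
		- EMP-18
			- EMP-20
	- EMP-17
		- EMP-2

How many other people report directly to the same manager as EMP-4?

EMP-4 reports to EMP-12. EMP-12's other direct reports are EMP-9, EMP-18 — 2 peers.

2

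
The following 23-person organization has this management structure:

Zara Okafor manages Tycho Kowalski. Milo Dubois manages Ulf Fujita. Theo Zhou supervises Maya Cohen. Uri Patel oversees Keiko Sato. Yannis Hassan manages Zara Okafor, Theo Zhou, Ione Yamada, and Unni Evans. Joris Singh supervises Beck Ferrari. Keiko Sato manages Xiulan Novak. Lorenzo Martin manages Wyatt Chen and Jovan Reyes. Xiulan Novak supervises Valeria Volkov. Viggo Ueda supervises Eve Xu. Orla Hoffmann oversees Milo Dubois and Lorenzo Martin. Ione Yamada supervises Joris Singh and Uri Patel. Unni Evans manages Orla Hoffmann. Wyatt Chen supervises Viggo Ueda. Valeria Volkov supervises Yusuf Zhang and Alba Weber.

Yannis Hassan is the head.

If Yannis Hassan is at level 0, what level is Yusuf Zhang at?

Chain from Yusuf Zhang up to Yannis Hassan: Yusuf Zhang → Valeria Volkov → Xiulan Novak → Keiko Sato → Uri Patel → Ione Yamada → Yannis Hassan. That is 6 steps up, so Yusuf Zhang is 6 levels below Yannis Hassan.

6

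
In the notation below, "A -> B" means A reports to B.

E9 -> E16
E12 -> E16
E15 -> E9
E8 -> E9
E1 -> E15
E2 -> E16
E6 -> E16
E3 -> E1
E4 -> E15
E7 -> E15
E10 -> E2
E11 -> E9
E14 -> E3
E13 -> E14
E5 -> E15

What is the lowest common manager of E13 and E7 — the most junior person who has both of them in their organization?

E15

E13's chain of managers is E14, E3, E1, E15, E9, E16. E7's chain of managers is E15, E9, E16. The first manager that appears in both chains is E15.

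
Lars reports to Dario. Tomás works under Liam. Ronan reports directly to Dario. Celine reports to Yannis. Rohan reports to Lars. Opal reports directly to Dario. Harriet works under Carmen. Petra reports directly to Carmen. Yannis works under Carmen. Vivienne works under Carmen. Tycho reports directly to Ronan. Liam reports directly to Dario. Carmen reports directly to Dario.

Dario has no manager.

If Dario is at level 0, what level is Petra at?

2

Chain from Petra up to Dario: Petra → Carmen → Dario. That is 2 steps up, so Petra is 2 levels below Dario.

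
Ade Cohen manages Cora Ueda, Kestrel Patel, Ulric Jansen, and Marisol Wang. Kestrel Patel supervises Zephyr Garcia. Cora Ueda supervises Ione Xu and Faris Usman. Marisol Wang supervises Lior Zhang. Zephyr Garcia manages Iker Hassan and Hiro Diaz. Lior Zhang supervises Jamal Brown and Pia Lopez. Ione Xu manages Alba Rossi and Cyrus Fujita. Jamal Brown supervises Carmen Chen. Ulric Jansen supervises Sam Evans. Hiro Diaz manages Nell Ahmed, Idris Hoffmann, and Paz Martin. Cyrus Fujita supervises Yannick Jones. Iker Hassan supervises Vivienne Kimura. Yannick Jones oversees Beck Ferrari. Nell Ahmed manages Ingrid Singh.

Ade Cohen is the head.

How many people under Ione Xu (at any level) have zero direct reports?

The people in Ione Xu's organization with no one reporting to them are Beck Ferrari, Alba Rossi. That is 2.

2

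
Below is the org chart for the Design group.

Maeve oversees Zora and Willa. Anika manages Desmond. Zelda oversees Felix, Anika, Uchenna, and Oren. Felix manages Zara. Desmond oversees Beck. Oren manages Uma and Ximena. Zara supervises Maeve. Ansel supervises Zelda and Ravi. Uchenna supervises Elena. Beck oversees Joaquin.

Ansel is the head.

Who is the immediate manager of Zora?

Zora reports directly to Maeve.

Maeve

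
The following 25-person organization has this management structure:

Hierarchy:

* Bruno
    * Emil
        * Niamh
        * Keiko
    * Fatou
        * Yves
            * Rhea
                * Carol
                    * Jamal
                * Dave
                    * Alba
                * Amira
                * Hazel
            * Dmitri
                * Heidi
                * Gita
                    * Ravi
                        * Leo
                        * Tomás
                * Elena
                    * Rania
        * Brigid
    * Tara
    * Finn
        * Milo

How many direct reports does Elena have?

1

Elena directly manages Rania. That is 1 direct report.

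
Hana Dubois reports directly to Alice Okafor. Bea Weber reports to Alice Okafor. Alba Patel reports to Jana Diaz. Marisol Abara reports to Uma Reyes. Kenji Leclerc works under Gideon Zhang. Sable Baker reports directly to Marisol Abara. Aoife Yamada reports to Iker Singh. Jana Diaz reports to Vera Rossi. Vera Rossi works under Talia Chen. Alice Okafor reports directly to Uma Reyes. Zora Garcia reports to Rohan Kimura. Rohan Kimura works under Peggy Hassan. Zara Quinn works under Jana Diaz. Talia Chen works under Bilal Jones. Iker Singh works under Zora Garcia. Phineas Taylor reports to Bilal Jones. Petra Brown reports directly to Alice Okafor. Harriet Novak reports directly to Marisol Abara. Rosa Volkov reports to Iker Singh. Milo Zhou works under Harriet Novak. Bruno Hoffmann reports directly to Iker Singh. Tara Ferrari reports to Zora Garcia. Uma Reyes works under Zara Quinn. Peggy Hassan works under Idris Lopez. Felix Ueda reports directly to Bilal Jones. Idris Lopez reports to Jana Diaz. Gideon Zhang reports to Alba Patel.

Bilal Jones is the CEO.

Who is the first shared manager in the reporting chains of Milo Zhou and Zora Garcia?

Jana Diaz

Milo Zhou's chain of managers is Harriet Novak, Marisol Abara, Uma Reyes, Zara Quinn, Jana Diaz, Vera Rossi, Talia Chen, Bilal Jones. Zora Garcia's chain of managers is Rohan Kimura, Peggy Hassan, Idris Lopez, Jana Diaz, Vera Rossi, Talia Chen, Bilal Jones. The first manager that appears in both chains is Jana Diaz.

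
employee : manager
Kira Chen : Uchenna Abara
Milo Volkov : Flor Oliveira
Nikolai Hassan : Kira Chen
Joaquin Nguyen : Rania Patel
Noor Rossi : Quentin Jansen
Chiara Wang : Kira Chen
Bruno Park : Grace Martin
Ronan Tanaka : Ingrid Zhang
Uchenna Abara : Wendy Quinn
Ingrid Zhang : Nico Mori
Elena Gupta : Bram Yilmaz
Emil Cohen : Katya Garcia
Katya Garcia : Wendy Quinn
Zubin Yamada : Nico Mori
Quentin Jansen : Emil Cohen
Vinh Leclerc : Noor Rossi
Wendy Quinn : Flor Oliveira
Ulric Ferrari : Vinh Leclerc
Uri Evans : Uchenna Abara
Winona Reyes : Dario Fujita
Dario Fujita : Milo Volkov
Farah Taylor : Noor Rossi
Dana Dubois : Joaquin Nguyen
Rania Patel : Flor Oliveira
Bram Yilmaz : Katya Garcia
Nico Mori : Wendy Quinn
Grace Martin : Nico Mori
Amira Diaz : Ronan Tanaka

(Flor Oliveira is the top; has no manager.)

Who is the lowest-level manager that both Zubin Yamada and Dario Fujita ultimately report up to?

Zubin Yamada's chain of managers is Nico Mori, Wendy Quinn, Flor Oliveira. Dario Fujita's chain of managers is Milo Volkov, Flor Oliveira. The first manager that appears in both chains is Flor Oliveira.

Flor Oliveira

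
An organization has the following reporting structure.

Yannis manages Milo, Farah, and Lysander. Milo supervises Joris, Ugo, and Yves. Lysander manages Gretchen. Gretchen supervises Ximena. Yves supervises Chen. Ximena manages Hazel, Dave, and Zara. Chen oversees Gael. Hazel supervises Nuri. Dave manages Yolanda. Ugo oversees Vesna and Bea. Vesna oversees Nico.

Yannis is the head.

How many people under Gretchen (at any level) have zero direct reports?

3

The people in Gretchen's organization with no one reporting to them are Zara, Yolanda, Nuri. That is 3.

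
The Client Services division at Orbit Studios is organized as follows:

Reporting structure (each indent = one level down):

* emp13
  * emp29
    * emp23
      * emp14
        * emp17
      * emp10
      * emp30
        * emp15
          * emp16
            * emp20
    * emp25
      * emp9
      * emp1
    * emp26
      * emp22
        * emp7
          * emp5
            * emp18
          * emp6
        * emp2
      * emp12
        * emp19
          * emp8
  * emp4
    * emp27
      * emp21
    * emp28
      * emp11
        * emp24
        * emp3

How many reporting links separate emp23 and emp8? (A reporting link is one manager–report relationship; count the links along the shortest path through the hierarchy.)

5

emp23 is 1 level below emp29, and emp8 is 4 levels below emp29 (their lowest common manager). The shortest path runs up from emp23 to emp29 and back down to emp8: 1 + 4 = 5 links.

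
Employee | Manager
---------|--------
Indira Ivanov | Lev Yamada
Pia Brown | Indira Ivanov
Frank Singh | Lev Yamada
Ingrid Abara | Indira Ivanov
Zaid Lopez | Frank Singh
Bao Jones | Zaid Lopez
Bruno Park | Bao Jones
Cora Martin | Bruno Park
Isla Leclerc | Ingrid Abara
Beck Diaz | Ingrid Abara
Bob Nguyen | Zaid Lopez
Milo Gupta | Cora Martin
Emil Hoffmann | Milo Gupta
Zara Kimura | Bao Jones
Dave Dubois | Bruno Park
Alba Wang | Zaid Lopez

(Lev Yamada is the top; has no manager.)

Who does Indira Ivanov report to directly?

Lev Yamada

Indira Ivanov reports directly to Lev Yamada.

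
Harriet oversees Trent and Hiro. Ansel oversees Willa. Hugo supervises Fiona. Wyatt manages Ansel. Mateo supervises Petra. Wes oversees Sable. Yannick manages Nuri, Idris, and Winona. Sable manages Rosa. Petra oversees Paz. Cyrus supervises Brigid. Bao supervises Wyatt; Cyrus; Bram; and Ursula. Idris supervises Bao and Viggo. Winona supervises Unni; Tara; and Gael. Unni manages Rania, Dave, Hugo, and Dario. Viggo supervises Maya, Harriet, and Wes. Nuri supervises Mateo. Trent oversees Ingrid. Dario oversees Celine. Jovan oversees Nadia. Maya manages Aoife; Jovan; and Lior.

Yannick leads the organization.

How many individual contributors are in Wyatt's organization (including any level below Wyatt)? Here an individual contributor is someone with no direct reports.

1

The only person in Wyatt's organization with no one reporting to them is Willa. That is 1.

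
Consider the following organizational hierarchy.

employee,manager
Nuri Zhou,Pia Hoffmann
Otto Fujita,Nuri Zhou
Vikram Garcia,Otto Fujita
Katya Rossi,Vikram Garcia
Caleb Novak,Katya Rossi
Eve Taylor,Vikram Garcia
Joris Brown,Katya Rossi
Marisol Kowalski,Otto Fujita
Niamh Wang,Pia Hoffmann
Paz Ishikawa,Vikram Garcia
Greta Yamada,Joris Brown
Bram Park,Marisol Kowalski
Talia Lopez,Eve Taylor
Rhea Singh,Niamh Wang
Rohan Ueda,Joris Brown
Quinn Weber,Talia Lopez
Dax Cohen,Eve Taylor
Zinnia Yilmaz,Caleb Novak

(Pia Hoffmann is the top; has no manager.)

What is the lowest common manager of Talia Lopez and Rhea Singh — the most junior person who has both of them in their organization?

Talia Lopez's chain of managers is Eve Taylor, Vikram Garcia, Otto Fujita, Nuri Zhou, Pia Hoffmann. Rhea Singh's chain of managers is Niamh Wang, Pia Hoffmann. The first manager that appears in both chains is Pia Hoffmann.

Pia Hoffmann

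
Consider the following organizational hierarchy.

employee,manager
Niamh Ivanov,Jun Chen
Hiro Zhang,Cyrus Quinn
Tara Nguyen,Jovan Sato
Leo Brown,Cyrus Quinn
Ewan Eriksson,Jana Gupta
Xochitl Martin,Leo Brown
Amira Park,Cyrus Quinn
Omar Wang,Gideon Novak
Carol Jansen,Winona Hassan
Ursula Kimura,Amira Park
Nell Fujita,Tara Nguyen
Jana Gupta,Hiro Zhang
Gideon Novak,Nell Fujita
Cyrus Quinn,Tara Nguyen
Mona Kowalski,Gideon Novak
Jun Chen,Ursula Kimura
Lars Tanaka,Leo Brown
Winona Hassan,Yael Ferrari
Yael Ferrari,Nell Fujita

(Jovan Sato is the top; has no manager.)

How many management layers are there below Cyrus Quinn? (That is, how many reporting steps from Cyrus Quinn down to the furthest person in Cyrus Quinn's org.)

The longest chain under Cyrus Quinn runs Cyrus Quinn → Amira Park → Ursula Kimura → Jun Chen → Niamh Ivanov, which is 4 levels below Cyrus Quinn.

4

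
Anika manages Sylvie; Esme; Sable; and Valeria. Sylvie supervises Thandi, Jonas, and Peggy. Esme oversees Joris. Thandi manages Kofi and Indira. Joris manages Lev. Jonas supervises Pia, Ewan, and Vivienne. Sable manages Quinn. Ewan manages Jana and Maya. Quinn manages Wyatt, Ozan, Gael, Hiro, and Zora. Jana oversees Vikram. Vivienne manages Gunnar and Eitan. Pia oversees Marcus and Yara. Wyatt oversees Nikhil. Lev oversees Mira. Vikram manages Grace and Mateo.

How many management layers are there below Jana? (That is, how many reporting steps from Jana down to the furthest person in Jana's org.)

The longest chain under Jana runs Jana → Vikram → Mateo, which is 2 levels below Jana.

2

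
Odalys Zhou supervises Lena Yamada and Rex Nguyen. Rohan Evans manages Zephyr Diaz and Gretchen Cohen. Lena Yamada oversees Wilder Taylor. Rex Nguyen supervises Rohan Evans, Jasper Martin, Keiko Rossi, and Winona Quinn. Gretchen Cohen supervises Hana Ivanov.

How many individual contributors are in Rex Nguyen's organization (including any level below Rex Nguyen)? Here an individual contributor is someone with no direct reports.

5

The people in Rex Nguyen's organization with no one reporting to them are Winona Quinn, Keiko Rossi, Jasper Martin, Zephyr Diaz, Hana Ivanov. That is 5.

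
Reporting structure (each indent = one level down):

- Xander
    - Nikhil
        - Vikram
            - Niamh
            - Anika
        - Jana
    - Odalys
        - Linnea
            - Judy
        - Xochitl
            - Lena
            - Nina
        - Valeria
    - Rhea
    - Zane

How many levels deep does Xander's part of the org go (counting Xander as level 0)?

The longest chain under Xander runs Xander → Odalys → Xochitl → Nina, which is 3 levels below Xander.

3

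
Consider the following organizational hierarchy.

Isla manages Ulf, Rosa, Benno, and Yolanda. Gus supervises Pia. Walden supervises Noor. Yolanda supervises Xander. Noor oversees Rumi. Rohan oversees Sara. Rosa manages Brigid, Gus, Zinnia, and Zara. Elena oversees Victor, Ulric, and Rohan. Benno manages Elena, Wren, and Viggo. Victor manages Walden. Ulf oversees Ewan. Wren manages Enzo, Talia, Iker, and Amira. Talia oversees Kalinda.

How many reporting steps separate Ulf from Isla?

1

Chain from Ulf up to Isla: Ulf → Isla. That is 1 step up, so Ulf is 1 level below Isla.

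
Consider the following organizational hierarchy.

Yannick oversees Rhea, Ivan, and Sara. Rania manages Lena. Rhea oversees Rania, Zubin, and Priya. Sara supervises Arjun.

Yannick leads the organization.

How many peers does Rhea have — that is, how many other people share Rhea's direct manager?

2

Rhea reports to Yannick. Yannick's other direct reports are Sara, Ivan — 2 peers.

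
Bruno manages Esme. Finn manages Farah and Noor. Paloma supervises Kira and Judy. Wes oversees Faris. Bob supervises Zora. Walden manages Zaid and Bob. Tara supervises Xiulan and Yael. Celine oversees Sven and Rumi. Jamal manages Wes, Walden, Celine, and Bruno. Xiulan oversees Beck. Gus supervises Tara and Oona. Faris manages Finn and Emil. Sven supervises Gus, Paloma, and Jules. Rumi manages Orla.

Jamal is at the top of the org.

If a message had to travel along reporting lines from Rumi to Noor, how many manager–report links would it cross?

Rumi is 2 levels below Jamal, and Noor is 4 levels below Jamal (their lowest common manager). The shortest path runs up from Rumi to Jamal and back down to Noor: 2 + 4 = 6 links.

6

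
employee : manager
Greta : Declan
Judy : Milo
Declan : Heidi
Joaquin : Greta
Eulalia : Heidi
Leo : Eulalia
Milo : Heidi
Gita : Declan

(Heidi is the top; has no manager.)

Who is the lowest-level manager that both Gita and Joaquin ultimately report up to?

Gita's chain of managers is Declan, Heidi. Joaquin's chain of managers is Greta, Declan, Heidi. The first manager that appears in both chains is Declan.

Declan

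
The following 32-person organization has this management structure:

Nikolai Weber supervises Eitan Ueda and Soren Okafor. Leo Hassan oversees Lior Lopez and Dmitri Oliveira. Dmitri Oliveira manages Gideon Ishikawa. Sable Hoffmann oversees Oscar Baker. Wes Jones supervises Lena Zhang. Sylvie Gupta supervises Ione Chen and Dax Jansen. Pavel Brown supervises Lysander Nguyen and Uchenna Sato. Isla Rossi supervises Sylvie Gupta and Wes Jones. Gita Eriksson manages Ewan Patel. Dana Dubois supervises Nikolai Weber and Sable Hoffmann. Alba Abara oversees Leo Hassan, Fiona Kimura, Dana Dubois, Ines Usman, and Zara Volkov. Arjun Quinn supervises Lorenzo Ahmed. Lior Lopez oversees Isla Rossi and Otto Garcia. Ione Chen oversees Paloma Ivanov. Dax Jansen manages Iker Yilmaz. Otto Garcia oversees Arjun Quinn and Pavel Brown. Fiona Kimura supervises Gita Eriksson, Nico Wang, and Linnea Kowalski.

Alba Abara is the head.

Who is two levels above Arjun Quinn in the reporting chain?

Lior Lopez

Arjun Quinn reports to Otto Garcia, and Otto Garcia reports to Lior Lopez. So Arjun Quinn's skip-level manager is Lior Lopez.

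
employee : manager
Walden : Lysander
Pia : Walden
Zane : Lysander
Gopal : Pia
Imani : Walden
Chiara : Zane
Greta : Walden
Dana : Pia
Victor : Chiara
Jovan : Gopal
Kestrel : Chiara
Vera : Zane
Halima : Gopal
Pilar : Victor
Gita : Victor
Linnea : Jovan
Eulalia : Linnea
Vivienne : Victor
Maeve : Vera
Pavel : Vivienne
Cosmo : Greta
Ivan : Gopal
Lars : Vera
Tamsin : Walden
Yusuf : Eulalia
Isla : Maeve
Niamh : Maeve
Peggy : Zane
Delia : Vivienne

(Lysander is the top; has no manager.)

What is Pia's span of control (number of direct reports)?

2

Pia directly manages Gopal, Dana. That is 2 direct reports.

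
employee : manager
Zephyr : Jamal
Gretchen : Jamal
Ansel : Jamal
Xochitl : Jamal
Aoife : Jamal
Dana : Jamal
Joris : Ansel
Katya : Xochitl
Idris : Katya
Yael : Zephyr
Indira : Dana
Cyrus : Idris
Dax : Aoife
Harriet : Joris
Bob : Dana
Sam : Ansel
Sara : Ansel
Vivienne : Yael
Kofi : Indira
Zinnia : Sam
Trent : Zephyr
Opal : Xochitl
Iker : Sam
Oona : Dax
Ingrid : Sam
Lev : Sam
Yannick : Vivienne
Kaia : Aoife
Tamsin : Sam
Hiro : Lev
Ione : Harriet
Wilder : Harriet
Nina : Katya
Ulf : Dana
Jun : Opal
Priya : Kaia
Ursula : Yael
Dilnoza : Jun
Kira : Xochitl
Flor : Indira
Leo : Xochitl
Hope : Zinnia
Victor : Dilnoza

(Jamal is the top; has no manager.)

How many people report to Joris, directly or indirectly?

3

Joris directly manages Harriet. Under Harriet: Wilder, Ione (2). That's 3 in total.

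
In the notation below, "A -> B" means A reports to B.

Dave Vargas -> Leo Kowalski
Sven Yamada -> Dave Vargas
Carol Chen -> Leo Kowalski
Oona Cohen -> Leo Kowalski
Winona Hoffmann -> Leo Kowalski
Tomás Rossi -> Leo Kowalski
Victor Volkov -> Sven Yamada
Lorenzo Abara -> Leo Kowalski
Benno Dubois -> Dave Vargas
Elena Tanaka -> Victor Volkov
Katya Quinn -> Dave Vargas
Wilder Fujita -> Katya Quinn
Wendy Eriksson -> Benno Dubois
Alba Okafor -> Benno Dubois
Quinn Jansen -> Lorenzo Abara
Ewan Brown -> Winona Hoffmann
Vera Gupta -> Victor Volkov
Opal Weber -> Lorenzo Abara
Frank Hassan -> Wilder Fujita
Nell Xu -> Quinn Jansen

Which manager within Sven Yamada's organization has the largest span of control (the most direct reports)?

Direct-report counts within Sven Yamada's organization: Sven Yamada has 1; Victor Volkov has 2. The largest is 2, held by Victor Volkov.

Victor Volkov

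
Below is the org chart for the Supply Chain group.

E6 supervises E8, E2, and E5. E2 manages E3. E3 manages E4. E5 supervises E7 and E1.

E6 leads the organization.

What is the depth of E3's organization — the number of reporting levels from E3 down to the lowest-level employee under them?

The longest chain under E3 runs E3 → E4, which is 1 level below E3.

1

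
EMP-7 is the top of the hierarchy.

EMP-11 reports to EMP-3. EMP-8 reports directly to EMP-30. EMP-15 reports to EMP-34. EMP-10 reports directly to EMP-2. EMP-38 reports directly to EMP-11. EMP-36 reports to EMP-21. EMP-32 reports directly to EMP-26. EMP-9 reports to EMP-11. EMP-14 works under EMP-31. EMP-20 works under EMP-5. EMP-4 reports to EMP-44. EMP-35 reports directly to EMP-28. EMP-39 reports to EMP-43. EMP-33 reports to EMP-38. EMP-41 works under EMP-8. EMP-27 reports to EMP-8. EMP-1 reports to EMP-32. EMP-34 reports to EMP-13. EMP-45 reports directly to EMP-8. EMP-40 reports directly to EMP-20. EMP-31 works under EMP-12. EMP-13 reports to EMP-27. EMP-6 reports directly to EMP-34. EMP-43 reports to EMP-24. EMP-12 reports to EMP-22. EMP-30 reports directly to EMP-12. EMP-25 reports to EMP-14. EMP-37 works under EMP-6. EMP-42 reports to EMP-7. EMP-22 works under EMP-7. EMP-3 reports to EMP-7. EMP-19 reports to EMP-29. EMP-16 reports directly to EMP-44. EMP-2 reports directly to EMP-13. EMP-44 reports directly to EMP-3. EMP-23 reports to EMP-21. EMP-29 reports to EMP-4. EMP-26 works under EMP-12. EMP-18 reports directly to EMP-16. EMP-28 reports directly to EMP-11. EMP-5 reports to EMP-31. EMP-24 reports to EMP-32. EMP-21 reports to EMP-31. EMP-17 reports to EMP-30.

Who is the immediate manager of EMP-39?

EMP-39 reports directly to EMP-43.

EMP-43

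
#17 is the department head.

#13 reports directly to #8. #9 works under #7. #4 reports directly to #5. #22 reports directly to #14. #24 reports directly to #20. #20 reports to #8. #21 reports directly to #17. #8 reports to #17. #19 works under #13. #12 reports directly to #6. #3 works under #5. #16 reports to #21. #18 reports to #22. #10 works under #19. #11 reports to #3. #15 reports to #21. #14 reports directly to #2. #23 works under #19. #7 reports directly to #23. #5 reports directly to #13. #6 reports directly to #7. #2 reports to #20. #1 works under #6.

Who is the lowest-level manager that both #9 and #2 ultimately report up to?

#9's chain of managers is #7, #23, #19, #13, #8, #17. #2's chain of managers is #20, #8, #17. The first manager that appears in both chains is #8.

#8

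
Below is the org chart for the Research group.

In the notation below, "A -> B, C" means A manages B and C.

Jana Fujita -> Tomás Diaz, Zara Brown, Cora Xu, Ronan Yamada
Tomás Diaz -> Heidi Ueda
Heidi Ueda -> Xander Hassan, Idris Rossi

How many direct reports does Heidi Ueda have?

Heidi Ueda directly manages Xander Hassan, Idris Rossi. That is 2 direct reports.

2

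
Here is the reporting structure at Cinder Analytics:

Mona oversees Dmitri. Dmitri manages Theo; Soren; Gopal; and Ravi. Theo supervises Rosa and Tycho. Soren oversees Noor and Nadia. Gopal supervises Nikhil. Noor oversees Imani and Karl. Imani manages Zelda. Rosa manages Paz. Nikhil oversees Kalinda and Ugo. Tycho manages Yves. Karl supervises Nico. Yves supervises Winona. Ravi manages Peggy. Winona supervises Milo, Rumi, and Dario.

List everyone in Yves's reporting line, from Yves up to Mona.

Yves reports to Tycho. Tycho reports to Theo. Theo reports to Dmitri. Dmitri reports to Mona. Mona is at the top.

Yves -> Tycho -> Theo -> Dmitri -> Mona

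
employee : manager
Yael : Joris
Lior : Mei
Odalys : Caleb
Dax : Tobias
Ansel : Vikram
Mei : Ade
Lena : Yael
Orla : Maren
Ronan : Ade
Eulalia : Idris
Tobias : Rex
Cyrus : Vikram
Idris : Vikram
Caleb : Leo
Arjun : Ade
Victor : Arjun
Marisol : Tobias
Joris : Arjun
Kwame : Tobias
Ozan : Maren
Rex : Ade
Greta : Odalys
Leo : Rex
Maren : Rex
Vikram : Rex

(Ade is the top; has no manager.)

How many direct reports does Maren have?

2

Maren directly manages Ozan, Orla. That is 2 direct reports.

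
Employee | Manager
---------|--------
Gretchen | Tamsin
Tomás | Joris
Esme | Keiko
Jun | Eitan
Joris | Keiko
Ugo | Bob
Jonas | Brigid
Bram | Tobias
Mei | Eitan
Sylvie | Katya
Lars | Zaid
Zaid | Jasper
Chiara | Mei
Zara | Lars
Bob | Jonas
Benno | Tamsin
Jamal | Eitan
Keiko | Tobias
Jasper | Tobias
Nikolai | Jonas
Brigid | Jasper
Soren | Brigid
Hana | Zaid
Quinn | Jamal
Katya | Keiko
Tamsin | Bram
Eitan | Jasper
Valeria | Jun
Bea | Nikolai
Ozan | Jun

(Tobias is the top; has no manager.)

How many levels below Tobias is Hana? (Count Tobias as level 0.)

Chain from Hana up to Tobias: Hana → Zaid → Jasper → Tobias. That is 3 steps up, so Hana is 3 levels below Tobias.

3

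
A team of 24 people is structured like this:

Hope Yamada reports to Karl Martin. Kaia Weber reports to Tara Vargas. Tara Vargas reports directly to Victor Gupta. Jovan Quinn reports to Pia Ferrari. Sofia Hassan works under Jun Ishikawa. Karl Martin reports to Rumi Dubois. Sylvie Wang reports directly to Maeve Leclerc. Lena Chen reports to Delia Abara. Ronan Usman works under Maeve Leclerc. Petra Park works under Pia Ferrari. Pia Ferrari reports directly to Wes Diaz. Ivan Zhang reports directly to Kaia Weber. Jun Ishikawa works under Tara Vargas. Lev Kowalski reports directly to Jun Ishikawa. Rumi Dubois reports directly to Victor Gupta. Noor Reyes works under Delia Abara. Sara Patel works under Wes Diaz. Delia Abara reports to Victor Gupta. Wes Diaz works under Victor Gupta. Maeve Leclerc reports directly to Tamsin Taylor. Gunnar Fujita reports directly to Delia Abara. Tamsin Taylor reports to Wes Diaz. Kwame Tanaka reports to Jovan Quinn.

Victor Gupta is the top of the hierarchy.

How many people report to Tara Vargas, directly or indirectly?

5

Tara Vargas directly manages Jun Ishikawa, Kaia Weber. Under Jun Ishikawa: Sofia Hassan, Lev Kowalski (2). Under Kaia Weber: Ivan Zhang (1). So Tara Vargas's organization is 2 direct reports plus everyone under them: 3 + 2 = 5.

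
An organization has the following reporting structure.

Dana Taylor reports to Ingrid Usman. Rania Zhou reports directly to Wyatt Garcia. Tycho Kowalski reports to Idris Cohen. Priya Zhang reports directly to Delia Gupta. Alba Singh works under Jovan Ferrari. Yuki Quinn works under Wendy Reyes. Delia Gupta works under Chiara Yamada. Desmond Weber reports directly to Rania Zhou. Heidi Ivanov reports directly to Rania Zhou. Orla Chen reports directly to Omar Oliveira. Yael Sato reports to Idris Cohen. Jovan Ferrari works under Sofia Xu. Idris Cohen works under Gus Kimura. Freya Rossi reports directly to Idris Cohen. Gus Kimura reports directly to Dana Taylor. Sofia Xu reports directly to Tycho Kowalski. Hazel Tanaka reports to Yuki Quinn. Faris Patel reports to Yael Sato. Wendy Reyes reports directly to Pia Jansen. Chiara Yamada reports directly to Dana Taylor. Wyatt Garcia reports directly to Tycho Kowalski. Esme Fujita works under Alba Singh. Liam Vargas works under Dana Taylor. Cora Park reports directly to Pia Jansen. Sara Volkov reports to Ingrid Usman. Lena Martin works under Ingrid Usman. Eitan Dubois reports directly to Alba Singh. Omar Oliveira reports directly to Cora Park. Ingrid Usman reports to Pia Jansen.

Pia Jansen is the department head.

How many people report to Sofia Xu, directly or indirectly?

4

Sofia Xu directly manages Jovan Ferrari. Under Jovan Ferrari: Alba Singh, Esme Fujita, Eitan Dubois (3). That's 4 in total.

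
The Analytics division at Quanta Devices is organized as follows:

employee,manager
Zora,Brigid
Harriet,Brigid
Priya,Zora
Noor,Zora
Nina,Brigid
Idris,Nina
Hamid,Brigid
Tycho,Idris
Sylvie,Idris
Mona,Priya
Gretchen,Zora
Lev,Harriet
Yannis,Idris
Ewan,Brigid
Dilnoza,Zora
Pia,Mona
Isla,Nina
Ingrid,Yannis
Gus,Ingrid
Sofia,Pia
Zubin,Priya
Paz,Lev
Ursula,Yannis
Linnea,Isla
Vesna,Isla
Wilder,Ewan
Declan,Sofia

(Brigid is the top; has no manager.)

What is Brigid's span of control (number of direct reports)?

Brigid directly manages Zora, Harriet, Nina, Hamid, Ewan. That is 5 direct reports.

5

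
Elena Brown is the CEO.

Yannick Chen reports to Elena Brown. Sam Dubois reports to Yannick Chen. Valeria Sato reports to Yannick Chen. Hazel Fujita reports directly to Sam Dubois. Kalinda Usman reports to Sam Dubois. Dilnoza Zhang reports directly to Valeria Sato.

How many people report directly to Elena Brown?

Elena Brown directly manages Yannick Chen. That is 1 direct report.

1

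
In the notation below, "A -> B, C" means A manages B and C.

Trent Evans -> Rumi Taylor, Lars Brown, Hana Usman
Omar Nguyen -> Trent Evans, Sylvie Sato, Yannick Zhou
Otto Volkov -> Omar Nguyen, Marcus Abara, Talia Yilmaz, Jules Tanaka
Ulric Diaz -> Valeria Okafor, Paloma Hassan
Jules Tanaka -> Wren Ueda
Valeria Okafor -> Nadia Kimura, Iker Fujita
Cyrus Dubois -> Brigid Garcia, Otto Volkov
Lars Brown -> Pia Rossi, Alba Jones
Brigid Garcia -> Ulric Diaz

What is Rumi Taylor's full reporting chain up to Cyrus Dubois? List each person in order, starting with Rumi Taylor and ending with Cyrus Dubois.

Rumi Taylor -> Trent Evans -> Omar Nguyen -> Otto Volkov -> Cyrus Dubois

Rumi Taylor reports to Trent Evans. Trent Evans reports to Omar Nguyen. Omar Nguyen reports to Otto Volkov. Otto Volkov reports to Cyrus Dubois. Cyrus Dubois is at the top.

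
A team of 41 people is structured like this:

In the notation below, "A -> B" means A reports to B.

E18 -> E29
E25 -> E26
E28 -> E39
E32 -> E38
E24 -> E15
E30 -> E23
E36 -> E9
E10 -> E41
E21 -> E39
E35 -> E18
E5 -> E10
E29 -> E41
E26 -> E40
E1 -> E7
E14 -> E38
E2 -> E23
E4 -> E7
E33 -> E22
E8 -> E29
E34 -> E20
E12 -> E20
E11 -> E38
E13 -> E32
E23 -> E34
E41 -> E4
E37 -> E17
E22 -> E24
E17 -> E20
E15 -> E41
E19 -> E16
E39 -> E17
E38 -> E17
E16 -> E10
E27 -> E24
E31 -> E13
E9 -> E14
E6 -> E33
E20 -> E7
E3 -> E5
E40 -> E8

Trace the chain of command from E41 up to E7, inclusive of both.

E41 -> E4 -> E7

E41 reports to E4. E4 reports to E7. E7 is at the top.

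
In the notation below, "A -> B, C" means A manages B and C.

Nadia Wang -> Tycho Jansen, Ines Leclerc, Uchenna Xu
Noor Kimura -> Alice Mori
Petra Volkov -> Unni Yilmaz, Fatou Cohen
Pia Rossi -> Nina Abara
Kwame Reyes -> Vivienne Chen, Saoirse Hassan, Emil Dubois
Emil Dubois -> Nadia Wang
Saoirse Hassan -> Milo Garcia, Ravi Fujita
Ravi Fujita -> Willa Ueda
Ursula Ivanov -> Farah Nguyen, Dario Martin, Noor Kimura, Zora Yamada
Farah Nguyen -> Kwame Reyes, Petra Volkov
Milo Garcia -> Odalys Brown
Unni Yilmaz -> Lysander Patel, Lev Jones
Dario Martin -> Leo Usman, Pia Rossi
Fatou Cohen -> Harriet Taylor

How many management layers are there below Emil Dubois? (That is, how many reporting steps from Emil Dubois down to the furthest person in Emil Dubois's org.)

The longest chain under Emil Dubois runs Emil Dubois → Nadia Wang → Uchenna Xu, which is 2 levels below Emil Dubois.

2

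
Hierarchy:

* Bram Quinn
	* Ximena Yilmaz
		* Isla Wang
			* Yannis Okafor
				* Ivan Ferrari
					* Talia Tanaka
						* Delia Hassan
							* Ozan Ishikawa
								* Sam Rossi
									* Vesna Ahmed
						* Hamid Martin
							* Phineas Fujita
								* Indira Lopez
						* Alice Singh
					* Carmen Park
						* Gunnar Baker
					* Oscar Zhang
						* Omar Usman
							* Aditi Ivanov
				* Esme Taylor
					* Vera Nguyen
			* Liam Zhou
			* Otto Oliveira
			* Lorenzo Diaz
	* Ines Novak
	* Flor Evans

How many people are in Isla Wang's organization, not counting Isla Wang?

Isla Wang directly manages Yannis Okafor, Liam Zhou, Otto Oliveira, Lorenzo Diaz. Under Yannis Okafor: Esme Taylor, Vera Nguyen, Ivan Ferrari, Oscar Zhang, Omar Usman, Aditi Ivanov, Carmen Park, Gunnar Baker, Talia Tanaka, Alice Singh, Hamid Martin, Phineas Fujita, Indira Lopez, Delia Hassan, Ozan Ishikawa, Sam Rossi, Vesna Ahmed (17). Liam Zhou has no reports. Otto Oliveira has no reports. Lorenzo Diaz has no reports. So Isla Wang's organization is 4 direct reports plus everyone under them: 18 + 1 + 1 + 1 = 21.

21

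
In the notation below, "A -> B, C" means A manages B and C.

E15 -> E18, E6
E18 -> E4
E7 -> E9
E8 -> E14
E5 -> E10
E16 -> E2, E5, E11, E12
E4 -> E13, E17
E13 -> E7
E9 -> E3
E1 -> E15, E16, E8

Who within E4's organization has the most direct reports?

Direct-report counts within E4's organization: E4 has 2; E13 has 1; E7 has 1; E9 has 1. The largest is 2, held by E4.

E4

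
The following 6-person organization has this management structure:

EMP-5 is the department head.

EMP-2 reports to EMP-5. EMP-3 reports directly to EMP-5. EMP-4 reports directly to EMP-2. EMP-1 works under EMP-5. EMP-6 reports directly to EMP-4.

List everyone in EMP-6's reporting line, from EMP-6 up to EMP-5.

EMP-6 -> EMP-4 -> EMP-2 -> EMP-5

EMP-6 reports to EMP-4. EMP-4 reports to EMP-2. EMP-2 reports to EMP-5. EMP-5 is at the top.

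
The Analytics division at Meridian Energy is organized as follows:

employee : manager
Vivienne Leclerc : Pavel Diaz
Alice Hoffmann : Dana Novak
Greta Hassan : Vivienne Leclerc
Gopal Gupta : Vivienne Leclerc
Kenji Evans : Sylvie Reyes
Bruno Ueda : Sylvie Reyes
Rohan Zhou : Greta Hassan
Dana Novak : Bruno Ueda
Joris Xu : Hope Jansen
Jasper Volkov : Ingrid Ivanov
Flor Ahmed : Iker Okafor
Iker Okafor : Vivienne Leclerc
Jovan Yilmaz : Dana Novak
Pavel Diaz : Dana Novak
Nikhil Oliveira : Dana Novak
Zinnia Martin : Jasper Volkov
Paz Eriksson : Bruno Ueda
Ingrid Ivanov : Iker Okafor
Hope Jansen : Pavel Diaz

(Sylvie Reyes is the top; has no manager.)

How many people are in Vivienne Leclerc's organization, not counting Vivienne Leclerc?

8

Vivienne Leclerc directly manages Greta Hassan, Iker Okafor, Gopal Gupta. Under Greta Hassan: Rohan Zhou (1). Under Iker Okafor: Flor Ahmed, Ingrid Ivanov, Jasper Volkov, Zinnia Martin (4). Gopal Gupta has no reports. So Vivienne Leclerc's organization is 3 direct reports plus everyone under them: 2 + 5 + 1 = 8.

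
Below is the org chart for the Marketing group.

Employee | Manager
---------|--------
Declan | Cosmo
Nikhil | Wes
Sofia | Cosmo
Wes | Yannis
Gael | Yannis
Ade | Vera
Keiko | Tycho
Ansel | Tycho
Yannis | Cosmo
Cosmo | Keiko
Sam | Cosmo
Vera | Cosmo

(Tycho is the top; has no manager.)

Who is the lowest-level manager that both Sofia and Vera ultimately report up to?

Sofia's chain of managers is Cosmo, Keiko, Tycho. Vera's chain of managers is Cosmo, Keiko, Tycho. The first manager that appears in both chains is Cosmo.

Cosmo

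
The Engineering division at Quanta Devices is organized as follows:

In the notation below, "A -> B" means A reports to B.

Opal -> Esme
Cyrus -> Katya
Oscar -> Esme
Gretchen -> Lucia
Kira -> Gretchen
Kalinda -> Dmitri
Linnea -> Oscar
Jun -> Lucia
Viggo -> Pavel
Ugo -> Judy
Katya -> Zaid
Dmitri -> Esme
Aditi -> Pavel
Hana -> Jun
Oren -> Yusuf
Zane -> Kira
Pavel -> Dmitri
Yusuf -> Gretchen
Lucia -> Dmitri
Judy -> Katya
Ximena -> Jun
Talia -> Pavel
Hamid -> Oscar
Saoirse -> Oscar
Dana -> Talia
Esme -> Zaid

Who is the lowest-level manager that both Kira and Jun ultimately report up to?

Lucia

Kira's chain of managers is Gretchen, Lucia, Dmitri, Esme, Zaid. Jun's chain of managers is Lucia, Dmitri, Esme, Zaid. The first manager that appears in both chains is Lucia.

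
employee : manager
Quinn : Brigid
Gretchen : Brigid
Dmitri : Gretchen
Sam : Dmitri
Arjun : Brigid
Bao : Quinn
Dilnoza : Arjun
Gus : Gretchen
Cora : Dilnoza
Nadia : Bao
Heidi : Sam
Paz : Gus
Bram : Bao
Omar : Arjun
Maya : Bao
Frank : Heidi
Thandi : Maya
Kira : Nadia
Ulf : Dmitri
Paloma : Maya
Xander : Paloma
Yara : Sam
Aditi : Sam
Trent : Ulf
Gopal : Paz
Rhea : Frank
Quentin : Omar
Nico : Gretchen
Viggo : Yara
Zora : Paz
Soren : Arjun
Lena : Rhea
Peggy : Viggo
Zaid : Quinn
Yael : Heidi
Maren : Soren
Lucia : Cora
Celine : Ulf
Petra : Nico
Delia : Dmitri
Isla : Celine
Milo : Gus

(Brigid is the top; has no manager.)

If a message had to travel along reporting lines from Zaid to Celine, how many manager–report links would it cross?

6

Zaid is 2 levels below Brigid, and Celine is 4 levels below Brigid (their lowest common manager). The shortest path runs up from Zaid to Brigid and back down to Celine: 2 + 4 = 6 links.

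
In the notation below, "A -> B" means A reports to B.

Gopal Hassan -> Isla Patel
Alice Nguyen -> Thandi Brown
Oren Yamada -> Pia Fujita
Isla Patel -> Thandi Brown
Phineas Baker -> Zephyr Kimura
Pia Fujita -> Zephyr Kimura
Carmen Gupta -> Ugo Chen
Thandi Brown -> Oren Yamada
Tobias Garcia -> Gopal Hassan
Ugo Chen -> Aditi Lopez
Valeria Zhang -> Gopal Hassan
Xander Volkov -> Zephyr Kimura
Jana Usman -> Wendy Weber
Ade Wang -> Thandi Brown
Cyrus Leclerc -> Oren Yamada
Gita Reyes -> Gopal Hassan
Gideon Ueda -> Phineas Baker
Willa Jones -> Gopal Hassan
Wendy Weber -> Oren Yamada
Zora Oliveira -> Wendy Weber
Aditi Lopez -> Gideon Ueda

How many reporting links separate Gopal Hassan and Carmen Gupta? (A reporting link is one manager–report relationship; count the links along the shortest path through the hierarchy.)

10

Gopal Hassan is 5 levels below Zephyr Kimura, and Carmen Gupta is 5 levels below Zephyr Kimura (their lowest common manager). The shortest path runs up from Gopal Hassan to Zephyr Kimura and back down to Carmen Gupta: 5 + 5 = 10 links.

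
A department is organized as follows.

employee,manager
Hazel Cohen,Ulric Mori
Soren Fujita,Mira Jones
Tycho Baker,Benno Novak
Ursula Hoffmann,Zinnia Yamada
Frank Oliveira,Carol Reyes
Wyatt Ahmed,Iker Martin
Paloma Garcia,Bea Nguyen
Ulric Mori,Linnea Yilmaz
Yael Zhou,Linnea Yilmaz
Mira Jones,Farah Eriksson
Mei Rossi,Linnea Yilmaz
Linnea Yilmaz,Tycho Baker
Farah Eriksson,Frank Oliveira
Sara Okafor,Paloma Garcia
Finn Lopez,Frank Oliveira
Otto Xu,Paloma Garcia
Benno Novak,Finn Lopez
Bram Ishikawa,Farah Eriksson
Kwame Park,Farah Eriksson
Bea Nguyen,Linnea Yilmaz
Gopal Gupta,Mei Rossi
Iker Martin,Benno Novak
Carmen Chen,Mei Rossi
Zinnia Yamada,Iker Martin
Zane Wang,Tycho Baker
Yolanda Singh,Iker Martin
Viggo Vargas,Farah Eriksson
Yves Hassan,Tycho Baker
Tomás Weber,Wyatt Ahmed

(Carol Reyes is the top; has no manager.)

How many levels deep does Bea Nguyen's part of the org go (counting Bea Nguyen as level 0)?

2

The longest chain under Bea Nguyen runs Bea Nguyen → Paloma Garcia → Otto Xu, which is 2 levels below Bea Nguyen.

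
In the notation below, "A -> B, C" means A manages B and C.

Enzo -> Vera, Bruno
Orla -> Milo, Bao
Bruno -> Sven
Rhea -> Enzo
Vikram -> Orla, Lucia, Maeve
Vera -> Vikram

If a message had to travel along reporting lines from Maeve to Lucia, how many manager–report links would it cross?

2

Maeve is 1 level below Vikram, and Lucia is 1 level below Vikram (their lowest common manager). The shortest path runs up from Maeve to Vikram and back down to Lucia: 1 + 1 = 2 links.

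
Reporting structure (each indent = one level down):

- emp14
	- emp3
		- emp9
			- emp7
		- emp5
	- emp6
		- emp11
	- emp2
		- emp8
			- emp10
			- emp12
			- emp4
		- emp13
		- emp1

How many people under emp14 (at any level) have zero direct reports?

The people in emp14's organization with no one reporting to them are emp1, emp13, emp4, emp12, emp10, emp11, emp5, emp7. That is 8.

8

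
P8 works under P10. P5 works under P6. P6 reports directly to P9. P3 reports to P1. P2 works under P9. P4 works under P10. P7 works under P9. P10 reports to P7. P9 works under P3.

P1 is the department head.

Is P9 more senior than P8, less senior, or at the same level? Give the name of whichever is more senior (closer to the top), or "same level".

P9

P9 is 2 levels below P1; P8 is 5. P9 is higher.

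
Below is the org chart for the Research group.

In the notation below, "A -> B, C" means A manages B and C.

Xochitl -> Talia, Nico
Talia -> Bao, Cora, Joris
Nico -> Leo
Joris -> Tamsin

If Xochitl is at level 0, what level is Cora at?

Chain from Cora up to Xochitl: Cora → Talia → Xochitl. That is 2 steps up, so Cora is 2 levels below Xochitl.

2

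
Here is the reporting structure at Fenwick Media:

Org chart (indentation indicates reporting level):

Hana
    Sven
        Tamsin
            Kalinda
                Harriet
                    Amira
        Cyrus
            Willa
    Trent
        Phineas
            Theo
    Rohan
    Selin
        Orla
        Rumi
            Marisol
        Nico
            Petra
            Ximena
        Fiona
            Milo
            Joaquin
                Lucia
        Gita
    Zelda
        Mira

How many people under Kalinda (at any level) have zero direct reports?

1

The only person in Kalinda's organization with no one reporting to them is Amira. That is 1.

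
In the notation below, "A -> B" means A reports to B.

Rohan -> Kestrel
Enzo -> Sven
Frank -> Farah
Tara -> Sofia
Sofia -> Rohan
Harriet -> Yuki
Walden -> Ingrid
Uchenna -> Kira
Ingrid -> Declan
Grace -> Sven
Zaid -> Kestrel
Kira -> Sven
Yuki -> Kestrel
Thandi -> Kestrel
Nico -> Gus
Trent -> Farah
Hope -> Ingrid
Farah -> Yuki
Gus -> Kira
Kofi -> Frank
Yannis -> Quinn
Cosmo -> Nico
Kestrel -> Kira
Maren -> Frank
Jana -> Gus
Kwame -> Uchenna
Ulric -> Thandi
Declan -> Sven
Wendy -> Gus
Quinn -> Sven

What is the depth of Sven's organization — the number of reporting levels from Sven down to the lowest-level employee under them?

The longest chain under Sven runs Sven → Kira → Kestrel → Yuki → Farah → Frank → Kofi, which is 6 levels below Sven.

6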